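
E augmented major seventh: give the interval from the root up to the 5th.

Spelling the chord: E G# B# D#.
The root is E and the 5th is B#.
From E to B#: 8 semitones over a fifth = augmented.

augmented fifth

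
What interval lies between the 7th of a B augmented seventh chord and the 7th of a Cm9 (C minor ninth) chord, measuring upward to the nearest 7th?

minor second

The 7th of B augmented seventh is A; the 7th of Cm9 (C minor ninth) is B♭.
From A to B♭: 1 semitone over a second = minor.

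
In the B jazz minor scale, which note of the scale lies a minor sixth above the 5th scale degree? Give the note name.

The scale is B C♯ D E F♯ G♯ A♯.
The 5th scale degree is F♯; a minor sixth above that is D — scale degree 3.

D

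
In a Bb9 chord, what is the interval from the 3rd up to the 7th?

Spelling the chord: Bb, D, F, Ab, C.
That puts D below Ab.
From D to Ab: 6 semitones over a fifth = diminished.
That tritone between 3rd and 7th is what gives the dominant seventh its pull toward resolution.

diminished 5th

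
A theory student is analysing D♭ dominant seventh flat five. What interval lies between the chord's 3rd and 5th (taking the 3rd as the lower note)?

diminished third

The chord tones of D♭7b5 (D♭ dominant seventh flat five) are D♭–F–A𝄫–C♭.
The 3rd is F and the 5th is A𝄫.
3 letter names make it a third; at 2 semitones (a whole step narrower than major) the quality is diminished.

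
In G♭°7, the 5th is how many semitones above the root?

6

Spelling the chord: G♭–B𝄫–D𝄫–F𝄫.
G♭ to D𝄫 is a diminished fifth: 6 semitones.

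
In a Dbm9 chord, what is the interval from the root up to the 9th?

M9

Db minor ninth: Db Fb Ab Cb Eb.
The root is Db and the 9th is Eb.
Db up to Eb spans 9 letter names and 14 semitones — a major ninth.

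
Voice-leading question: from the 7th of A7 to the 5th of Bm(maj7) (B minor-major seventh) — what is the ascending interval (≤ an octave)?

M7

The 7th of A7 is G; the 5th of Bm(maj7) (B minor-major seventh) is F♯.
From G to F♯ is 11 semitones, exactly the major seventh.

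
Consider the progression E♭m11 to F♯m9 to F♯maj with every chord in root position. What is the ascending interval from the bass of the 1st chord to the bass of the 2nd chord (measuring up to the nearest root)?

The roots are E♭ and F♯.
E♭ up to F♯ is 3 semitones, a half step wider than a major second, so the interval is augmented.

A2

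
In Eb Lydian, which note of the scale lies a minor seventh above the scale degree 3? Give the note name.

The scale is Eb F G A Bb C D.
The scale degree 3 is G; a minor seventh above that is F — scale degree 2.

F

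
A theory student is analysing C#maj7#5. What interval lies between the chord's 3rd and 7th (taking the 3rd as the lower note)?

P5

C#+maj7 (C# augmented major seventh) is spelled C#–E#–G##–B#.
So we need the interval from E# up to B#.
E# up to B# spans 5 letter names and 7 semitones — a perfect fifth.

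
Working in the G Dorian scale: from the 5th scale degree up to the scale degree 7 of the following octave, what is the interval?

G dorian: G A Bb C D E F.
That puts D below F.
D up to F is 15 semitones, a half step narrower than a major tenth, so the interval is minor.

minor 10th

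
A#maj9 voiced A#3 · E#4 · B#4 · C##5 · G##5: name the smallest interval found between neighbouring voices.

major second

Adjacent intervals: A#3→E#4 = perfect fifth; E#4→B#4 = perfect fifth; B#4→C##5 = major second; C##5→G##5 = perfect fifth.
The smallest is B#4 to C##5, a major second (2 semitones).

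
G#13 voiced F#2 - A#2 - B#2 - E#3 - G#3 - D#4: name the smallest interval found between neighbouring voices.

Adjacent intervals: F#2→A#2 = major third; A#2→B#2 = major second; B#2→E#3 = perfect fourth; E#3→G#3 = minor third; G#3→D#4 = perfect fifth.
The smallest is A#2 to B#2, a major second (2 semitones).

M2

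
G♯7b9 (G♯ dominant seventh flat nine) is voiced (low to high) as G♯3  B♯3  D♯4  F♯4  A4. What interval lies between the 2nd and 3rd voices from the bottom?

Those voices are B♯3 and D♯4.
3 letter names make it a third; at 3 semitones (a half step narrower than major) the quality is minor.

minor 3rd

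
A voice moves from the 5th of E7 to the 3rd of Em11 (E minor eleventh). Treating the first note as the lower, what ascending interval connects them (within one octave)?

The 5th of E7 is B; the 3rd of Em11 (E minor eleventh) is G.
B up to G is 8 semitones, a half step narrower than a major sixth, so the interval is minor.

minor 6th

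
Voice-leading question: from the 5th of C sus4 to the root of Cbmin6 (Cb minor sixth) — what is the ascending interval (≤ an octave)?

C sus4 has G as its 5th, and Cbmin6 (Cb minor sixth) has Cb as its root.
From G to Cb: 4 semitones over a fourth = diminished.

diminished 4th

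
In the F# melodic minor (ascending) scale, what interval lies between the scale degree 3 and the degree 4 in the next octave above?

The scale runs F# G# A B C# D# E#.
Scale degree 3 = A; 4th degree (up an octave) = B.
From A to B is 14 semitones, exactly the major ninth.

M9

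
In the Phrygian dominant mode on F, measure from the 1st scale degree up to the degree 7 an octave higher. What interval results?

Spelling the Phrygian dominant mode on F: F Gb A Bb C Db Eb.
1st scale degree = F; 7th degree (up an octave) = Eb.
F up to Eb is 22 semitones, a half step narrower than a major fourteenth, so the interval is minor.

minor fourteenth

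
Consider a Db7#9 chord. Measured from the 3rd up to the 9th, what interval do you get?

major 7th

Db7#9 (Db dominant seventh sharp nine) is spelled Db, F, Ab, Cb, E.
So we need the interval from F up to E.
From F to E is 11 semitones, exactly the major seventh.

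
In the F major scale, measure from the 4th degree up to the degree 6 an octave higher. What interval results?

major 10th

Spelling the F major scale: F G A Bb C D E.
So we need the interval from Bb up to D.
Counting 10 letters and 16 half steps from Bb gives a major tenth.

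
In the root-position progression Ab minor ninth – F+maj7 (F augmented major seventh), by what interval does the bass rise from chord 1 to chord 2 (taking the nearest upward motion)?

major sixth

The roots are Ab and F.
Ab up to F spans 6 letter names and 9 semitones — a major sixth.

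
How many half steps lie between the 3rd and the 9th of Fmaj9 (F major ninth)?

F major ninth is spelled F-A-C-E-G.
A to G is a minor seventh: 10 semitones.

10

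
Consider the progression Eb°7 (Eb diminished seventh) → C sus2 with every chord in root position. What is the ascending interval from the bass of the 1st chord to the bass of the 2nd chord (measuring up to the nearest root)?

M6

The roots are Eb and C.
Eb up to C spans 6 letter names and 9 semitones — a major sixth.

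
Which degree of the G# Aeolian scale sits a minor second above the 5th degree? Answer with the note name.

The scale is G# A# B C# D# E F#.
The 5th degree is D#; a minor second above that is E — scale degree 6.

E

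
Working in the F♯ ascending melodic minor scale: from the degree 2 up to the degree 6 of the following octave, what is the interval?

perfect twelfth

F♯ melodic minor: F♯ G♯ A B C♯ D♯ E♯.
So we need the interval from G♯ up to D♯.
G♯ up to D♯ spans 12 letter names and 19 semitones — a perfect twelfth.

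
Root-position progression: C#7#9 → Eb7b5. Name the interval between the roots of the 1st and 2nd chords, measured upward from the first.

diminished third

The roots are C# and Eb.
C# up to Eb is 2 semitones, a whole step narrower than a major third, so the interval is diminished.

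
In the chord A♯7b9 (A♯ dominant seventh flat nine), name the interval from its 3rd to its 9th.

A♯ dominant seventh flat nine: A♯ C𝄪 E♯ G♯ B.
The 3rd is C𝄪 and the 9th is B.
From C𝄪 to B: 9 semitones over a seventh = diminished.

diminished seventh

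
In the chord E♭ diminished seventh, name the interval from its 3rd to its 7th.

diminished 5th

The chord tones of E♭dim7 are E♭, G♭, B𝄫, D𝄫.
The 3rd is G♭ and the 7th is D𝄫.
G♭ up to D𝄫 is 6 semitones, a half step narrower than a perfect fifth, so the interval is diminished.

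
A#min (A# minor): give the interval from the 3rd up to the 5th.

major third

The chord tones of A# minor are A#-C#-E#.
The 3rd is C# and the 5th is E#.
Counting 3 letters and 4 half steps from C# gives a major third.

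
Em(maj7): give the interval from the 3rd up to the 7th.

augmented fifth

Em(maj7): E G B D♯.
The 3rd is G and the 7th is D♯.
G up to D♯ is 8 semitones, a half step wider than a perfect fifth, so the interval is augmented.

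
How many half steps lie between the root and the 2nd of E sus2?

Spelling the chord: E F# B.
E to F# is a major second: 2 semitones.

2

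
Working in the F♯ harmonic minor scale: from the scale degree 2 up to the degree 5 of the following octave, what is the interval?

Spelling the F♯ harmonic minor scale: F♯ G♯ A B C♯ D E♯.
Scale degree 2 = G♯; scale degree 5 (up an octave) = C♯.
Counting 11 letters and 17 half steps from G♯ gives a perfect eleventh.

perfect eleventh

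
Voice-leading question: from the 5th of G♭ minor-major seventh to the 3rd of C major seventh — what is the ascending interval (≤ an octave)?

A2

G♭ minor-major seventh has D♭ as its 5th, and C major seventh has E as its 3rd.
From D♭ to E: 3 semitones over a second = augmented.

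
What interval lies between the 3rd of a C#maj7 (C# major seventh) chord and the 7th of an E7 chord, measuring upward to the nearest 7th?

C#maj7 (C# major seventh) has E# as its 3rd, and E7 has D as its 7th.
7 letter names make it a seventh; at 9 semitones (a whole step narrower than major) the quality is diminished.

diminished seventh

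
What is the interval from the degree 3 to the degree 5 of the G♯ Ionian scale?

minor third

G♯ major: G♯ A♯ B♯ C♯ D♯ E♯ F𝄪.
That puts B♯ below D♯.
From B♯ to D♯: 3 semitones over a third = minor.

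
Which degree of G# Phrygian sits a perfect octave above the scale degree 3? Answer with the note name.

The scale is G# A B C# D# E F#.
The scale degree 3 is B; a perfect octave above that is B — scale degree 3.

B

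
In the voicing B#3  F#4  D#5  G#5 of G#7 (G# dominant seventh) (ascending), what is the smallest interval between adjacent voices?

Adjacent intervals: B#3→F#4 = diminished fifth; F#4→D#5 = major sixth; D#5→G#5 = perfect fourth.
The smallest is D#5 to G#5, a perfect fourth (5 semitones).

perfect fourth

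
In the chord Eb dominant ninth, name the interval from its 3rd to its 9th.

minor seventh

The chord tones of Eb9 (Eb dominant ninth) are Eb-G-Bb-Db-F.
So we need the interval from G up to F.
7 letter names make it a seventh; at 10 semitones (a half step narrower than major) the quality is minor.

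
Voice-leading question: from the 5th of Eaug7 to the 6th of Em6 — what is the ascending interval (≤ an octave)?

Eaug7 has B# as its 5th, and Em6 has C# as its 6th.
2 letter names make it a second; at 1 semitone (a half step narrower than major) the quality is minor.

minor 2nd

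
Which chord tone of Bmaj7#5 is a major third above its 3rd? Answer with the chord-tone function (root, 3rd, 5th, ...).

5th

Bmaj7#5: B, D♯, F𝄪, A♯.
The 3rd is D♯. A major third above D♯ is F𝄪.
F𝄪 is the chord's 5th.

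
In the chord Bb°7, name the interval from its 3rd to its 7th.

diminished 5th

Bbdim7 (Bb diminished seventh): Bb, Db, Fb, Abb.
3rd = Db; 7th = Abb.
Db up to Abb is 6 semitones, a half step narrower than a perfect fifth, so the interval is diminished.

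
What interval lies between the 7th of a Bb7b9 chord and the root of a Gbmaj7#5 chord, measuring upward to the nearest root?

Bb7b9 has Ab as its 7th, and Gbmaj7#5 has Gb as its root.
Ab up to Gb is 10 semitones, a half step narrower than a major seventh, so the interval is minor.

minor seventh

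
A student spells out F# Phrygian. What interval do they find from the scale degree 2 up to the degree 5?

F# phrygian: F# G A B C# D E.
That puts G below C#.
From G to C#: 6 semitones over a fourth = augmented.

augmented 4th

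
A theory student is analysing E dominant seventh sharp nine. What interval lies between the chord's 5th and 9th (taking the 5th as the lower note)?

Spelling the chord: E, G♯, B, D, F𝄪.
So we need the interval from B up to F𝄪.
B up to F𝄪 is 8 semitones, a half step wider than a perfect fifth, so the interval is augmented.

A5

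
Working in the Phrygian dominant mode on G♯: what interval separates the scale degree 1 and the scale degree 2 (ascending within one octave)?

minor second

G♯ phrygian dominant: G♯ A B♯ C♯ D♯ E F♯.
The scale degree 1 is G♯ and the scale degree 2 is A.
2 letter names make it a second; at 1 semitone (a half step narrower than major) the quality is minor.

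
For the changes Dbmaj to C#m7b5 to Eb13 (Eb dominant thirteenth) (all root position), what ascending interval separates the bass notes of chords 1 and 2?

The roots are Db and C#.
From Db to C#: 12 semitones over a seventh = augmented.

A7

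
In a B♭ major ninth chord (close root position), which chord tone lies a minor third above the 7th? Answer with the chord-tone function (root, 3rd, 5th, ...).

B♭maj9 is spelled B♭–D–F–A–C.
The 7th is A. A minor third above A is C.
C is the chord's 9th.

9th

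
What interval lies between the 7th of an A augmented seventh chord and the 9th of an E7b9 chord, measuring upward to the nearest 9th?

minor 7th

A augmented seventh has G as its 7th, and E7b9 has F as its 9th.
From G to F: 10 semitones over a seventh = minor.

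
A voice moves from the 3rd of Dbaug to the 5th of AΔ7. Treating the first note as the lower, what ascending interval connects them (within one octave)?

major seventh

The 3rd of Dbaug is F; the 5th of AΔ7 is E.
Counting 7 letters and 11 half steps from F gives a major seventh.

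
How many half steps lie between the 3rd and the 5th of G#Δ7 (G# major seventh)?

3

G#Δ7: G# B# D# F##.
B# to D# is a minor third: 3 semitones.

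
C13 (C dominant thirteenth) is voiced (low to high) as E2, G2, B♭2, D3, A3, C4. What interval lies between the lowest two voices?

minor third

Those voices are E2 and G2.
3 letter names make it a third; at 3 semitones (a half step narrower than major) the quality is minor.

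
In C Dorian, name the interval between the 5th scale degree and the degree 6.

M2

C dorian: C D Eb F G A Bb.
The 5th scale degree is G and the 6th degree is A.
Counting 2 letters and 2 half steps from G gives a major second.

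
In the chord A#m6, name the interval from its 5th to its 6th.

major 2nd

Spelling the chord: A#, C#, E#, F##.
The 5th is E# and the 6th is F##.
From E# to F## is 2 semitones, exactly the major second.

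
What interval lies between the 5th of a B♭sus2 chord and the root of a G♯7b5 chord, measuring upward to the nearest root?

The 5th of B♭sus2 is F; the root of G♯7b5 is G♯.
2 letter names make it a second; at 3 semitones (a half step wider than major) the quality is augmented.

augmented second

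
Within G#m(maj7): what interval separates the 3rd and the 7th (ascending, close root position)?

augmented 5th

The chord tones of G#mM7 are G#-B-D#-F##.
That puts B below F##.
From B to F##: 8 semitones over a fifth = augmented.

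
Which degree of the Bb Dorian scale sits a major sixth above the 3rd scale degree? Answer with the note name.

The scale is Bb C Db Eb F G Ab.
The 3rd scale degree is Db; a major sixth above that is Bb — scale degree 1.

Bb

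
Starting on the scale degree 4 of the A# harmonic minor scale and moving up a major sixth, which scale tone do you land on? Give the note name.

B#

The scale is A# B# C# D# E# F# G##.
The scale degree 4 is D#; a major sixth above that is B# — scale degree 2.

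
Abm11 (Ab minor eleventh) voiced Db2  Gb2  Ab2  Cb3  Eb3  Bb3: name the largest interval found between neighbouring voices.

Adjacent intervals: Db2→Gb2 = perfect fourth; Gb2→Ab2 = major second; Ab2→Cb3 = minor third; Cb3→Eb3 = major third; Eb3→Bb3 = perfect fifth.
The largest is Eb3 to Bb3, a perfect fifth (7 semitones).

perfect fifth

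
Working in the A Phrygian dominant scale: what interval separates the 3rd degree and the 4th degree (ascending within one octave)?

minor 2nd

The scale runs A B♭ C♯ D E F G.
So we need the interval from C♯ up to D.
2 letter names make it a second; at 1 semitone (a half step narrower than major) the quality is minor.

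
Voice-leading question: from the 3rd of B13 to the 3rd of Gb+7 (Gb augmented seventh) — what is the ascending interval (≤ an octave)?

B13 has D# as its 3rd, and Gb+7 (Gb augmented seventh) has Bb as its 3rd.
D# up to Bb is 7 semitones, a whole step narrower than a major sixth, so the interval is diminished.

diminished 6th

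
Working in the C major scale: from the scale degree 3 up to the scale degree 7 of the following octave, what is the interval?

The scale runs C D E F G A B.
The scale degree 3 is E and the 7th degree (up an octave) is B.
From E to B is 19 semitones, exactly the perfect twelfth.

perfect twelfth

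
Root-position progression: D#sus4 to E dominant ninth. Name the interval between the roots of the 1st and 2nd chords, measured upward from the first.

The roots are D# and E.
From D# to E: 1 semitone over a second = minor.

minor second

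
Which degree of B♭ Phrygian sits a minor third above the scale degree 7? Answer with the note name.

Cb

The scale is B♭ C♭ D♭ E♭ F G♭ A♭.
The scale degree 7 is A♭; a minor third above that is C♭ — scale degree 2.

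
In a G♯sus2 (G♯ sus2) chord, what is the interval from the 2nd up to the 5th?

perfect fourth

The chord tones of G♯ sus2 are G♯–A♯–D♯.
2nd = A♯; 5th = D♯.
From A♯ to D♯ is 5 semitones, exactly the perfect fourth.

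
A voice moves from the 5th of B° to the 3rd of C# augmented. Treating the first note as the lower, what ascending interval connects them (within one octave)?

The 5th of B° is F; the 3rd of C# augmented is E#.
From F to E#: 12 semitones over a seventh = augmented.

augmented seventh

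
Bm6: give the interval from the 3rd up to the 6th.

augmented fourth

Spelling the chord: B D F♯ G♯.
The 3rd is D and the 6th is G♯.
4 letter names make it a fourth; at 6 semitones (a half step wider than perfect) the quality is augmented.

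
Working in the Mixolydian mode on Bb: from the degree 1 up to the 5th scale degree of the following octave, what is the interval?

perfect twelfth

Spelling the Mixolydian mode on Bb: Bb C D Eb F G Ab.
That puts Bb below F.
Counting 12 letters and 19 half steps from Bb gives a perfect twelfth.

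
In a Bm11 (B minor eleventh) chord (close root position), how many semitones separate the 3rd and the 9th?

Bm11: B–D–F#–A–C#–E.
D to C# is a major seventh: 11 semitones.

11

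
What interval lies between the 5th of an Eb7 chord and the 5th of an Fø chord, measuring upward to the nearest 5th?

The 5th of Eb7 is Bb; the 5th of Fø is Cb.
Bb up to Cb is 1 semitone, a half step narrower than a major second, so the interval is minor.

minor second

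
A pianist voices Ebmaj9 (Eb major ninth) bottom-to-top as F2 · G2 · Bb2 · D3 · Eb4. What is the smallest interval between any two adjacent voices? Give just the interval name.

major 2nd

Adjacent intervals: F2→G2 = major second; G2→Bb2 = minor third; Bb2→D3 = major third; D3→Eb4 = minor ninth.
The smallest is F2 to G2, a major second (2 semitones).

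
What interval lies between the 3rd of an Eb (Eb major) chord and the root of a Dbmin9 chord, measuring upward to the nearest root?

The 3rd of Eb (Eb major) is G; the root of Dbmin9 is Db.
G up to Db is 6 semitones, a half step narrower than a perfect fifth, so the interval is diminished.

diminished fifth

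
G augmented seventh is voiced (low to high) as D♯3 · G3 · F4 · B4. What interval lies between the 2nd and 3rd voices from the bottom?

Those voices are G3 and F4.
7 letter names make it a seventh; at 10 semitones (a half step narrower than major) the quality is minor.

minor seventh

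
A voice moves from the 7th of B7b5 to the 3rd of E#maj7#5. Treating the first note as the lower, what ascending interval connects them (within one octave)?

The 7th of B7b5 is A; the 3rd of E#maj7#5 is G##.
A up to G## is 12 semitones, a half step wider than a major seventh, so the interval is augmented.

augmented seventh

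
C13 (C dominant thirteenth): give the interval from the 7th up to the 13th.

major 7th

C13 is spelled C E G B♭ D A.
So we need the interval from B♭ up to A.
From B♭ to A is 11 semitones, exactly the major seventh.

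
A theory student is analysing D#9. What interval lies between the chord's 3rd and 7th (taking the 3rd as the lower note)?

diminished fifth

Spelling the chord: D#, F##, A#, C#, E#.
That puts F## below C#.
5 letter names make it a fifth; at 6 semitones (a half step narrower than perfect) the quality is diminished.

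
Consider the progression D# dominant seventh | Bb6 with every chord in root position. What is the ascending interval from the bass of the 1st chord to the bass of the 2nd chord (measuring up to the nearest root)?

diminished sixth

The roots are D# and Bb.
From D# to Bb: 7 semitones over a sixth = diminished.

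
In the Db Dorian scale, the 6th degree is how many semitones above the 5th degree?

2

The scale is Db Eb Fb Gb Ab Bb Cb.
Ab up to Bb is a major second — 2 semitones.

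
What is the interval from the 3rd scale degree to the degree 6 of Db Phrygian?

perfect fourth

The scale runs Db Ebb Fb Gb Ab Bbb Cb.
So we need the interval from Fb up to Bbb.
Fb up to Bbb spans 4 letter names and 5 semitones — a perfect fourth.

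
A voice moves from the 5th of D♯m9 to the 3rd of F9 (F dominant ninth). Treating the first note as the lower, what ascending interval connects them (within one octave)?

D♯m9 has A♯ as its 5th, and F9 (F dominant ninth) has A as its 3rd.
From A♯ to A: 11 semitones over an octave = diminished.

diminished octave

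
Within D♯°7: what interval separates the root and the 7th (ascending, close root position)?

D♯ diminished seventh is spelled D♯-F♯-A-C.
So we need the interval from D♯ up to C.
D♯ up to C is 9 semitones, a whole step narrower than a major seventh, so the interval is diminished.

d7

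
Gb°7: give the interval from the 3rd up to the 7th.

The chord tones of Gbdim7 (Gb diminished seventh) are Gb–Bbb–Dbb–Fbb.
The 3rd is Bbb and the 7th is Fbb.
From Bbb to Fbb: 6 semitones over a fifth = diminished.

diminished 5th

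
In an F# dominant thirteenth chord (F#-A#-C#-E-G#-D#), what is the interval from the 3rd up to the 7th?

diminished fifth

The 3rd is A# and the 7th is E.
A# up to E is 6 semitones, a half step narrower than a perfect fifth, so the interval is diminished.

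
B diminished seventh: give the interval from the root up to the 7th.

B°7: B-D-F-Ab.
Root = B; 7th = Ab.
From B to Ab: 9 semitones over a seventh = diminished.

diminished seventh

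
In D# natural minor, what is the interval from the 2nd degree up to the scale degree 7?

minor sixth

D# natural minor: D# E# F# G# A# B C#.
That puts E# below C#.
E# up to C# is 8 semitones, a half step narrower than a major sixth, so the interval is minor.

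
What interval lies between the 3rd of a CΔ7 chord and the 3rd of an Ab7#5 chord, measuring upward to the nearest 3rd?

The 3rd of CΔ7 is E; the 3rd of Ab7#5 is C.
E up to C is 8 semitones, a half step narrower than a major sixth, so the interval is minor.

minor sixth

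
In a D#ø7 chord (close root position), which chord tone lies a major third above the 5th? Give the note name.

C#

D#m7b5: D#–F#–A–C#.
The 5th is A. A major third above A is C#.
C# is the chord's 7th.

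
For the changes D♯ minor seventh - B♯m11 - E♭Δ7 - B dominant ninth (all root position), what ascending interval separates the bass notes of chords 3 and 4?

A5

The roots are E♭ and B.
From E♭ to B: 8 semitones over a fifth = augmented.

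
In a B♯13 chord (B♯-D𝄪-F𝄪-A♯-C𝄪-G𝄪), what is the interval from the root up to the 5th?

Root = B♯; 5th = F𝄪.
Counting 5 letters and 7 half steps from B♯ gives a perfect fifth.

P5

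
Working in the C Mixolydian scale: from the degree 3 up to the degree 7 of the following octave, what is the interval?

d12

C mixolydian: C D E F G A B♭.
That puts E below B♭.
12 letter names make it a twelfth; at 18 semitones (a half step narrower than perfect) the quality is diminished.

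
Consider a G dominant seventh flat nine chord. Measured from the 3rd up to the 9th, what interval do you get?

diminished seventh

G7b9 (G dominant seventh flat nine): G–B–D–F–A♭.
3rd = B; 9th = A♭.
7 letter names make it a seventh; at 9 semitones (a whole step narrower than major) the quality is diminished.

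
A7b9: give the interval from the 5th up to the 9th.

A dominant seventh flat nine: A, C#, E, G, Bb.
That puts E below Bb.
E up to Bb is 6 semitones, a half step narrower than a perfect fifth, so the interval is diminished.

diminished fifth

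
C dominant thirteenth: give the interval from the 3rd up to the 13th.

perfect 11th

C dominant thirteenth: C–E–G–B♭–D–A.
That puts E below A.
From E to A is 17 semitones, exactly the perfect eleventh.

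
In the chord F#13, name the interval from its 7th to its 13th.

major seventh

The chord tones of F#13 (F# dominant thirteenth) are F# A# C# E G# D#.
The 7th is E and the 13th is D#.
Counting 7 letters and 11 half steps from E gives a major seventh.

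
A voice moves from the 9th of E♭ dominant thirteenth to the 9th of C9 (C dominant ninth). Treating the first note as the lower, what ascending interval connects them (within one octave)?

M6

The 9th of E♭ dominant thirteenth is F; the 9th of C9 (C dominant ninth) is D.
F up to D spans 6 letter names and 9 semitones — a major sixth.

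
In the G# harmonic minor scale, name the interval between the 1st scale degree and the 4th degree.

Spelling the G# harmonic minor scale: G# A# B C# D# E F##.
That puts G# below C#.
Counting 4 letters and 5 half steps from G# gives a perfect fourth.

P4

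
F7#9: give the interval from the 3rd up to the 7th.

diminished fifth

F7#9 (F dominant seventh sharp nine) is spelled F-A-C-E♭-G♯.
3rd = A; 7th = E♭.
From A to E♭: 6 semitones over a fifth = diminished.
This 3–7 tritone is the characteristic tension at the heart of the dominant sound.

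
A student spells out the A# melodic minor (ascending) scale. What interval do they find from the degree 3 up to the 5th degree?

A# melodic minor: A# B# C# D# E# F## G##.
That puts C# below E#.
From C# to E# is 4 semitones, exactly the major third.

major third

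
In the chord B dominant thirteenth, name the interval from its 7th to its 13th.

The chord tones of B13 (B dominant thirteenth) are B-D♯-F♯-A-C♯-G♯.
That puts A below G♯.
Counting 7 letters and 11 half steps from A gives a major seventh.

major seventh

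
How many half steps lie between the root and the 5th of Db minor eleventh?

The chord tones of Dbm11 are Db Fb Ab Cb Eb Gb.
Db to Ab is a perfect fifth: 7 semitones.

7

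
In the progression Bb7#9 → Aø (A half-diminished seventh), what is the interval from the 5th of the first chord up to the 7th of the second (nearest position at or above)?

The 5th of Bb7#9 is F; the 7th of Aø (A half-diminished seventh) is G.
From F to G is 2 semitones, exactly the major second.

major 2nd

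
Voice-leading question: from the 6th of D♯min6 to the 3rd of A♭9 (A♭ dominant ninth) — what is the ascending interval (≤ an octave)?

D♯min6 has B♯ as its 6th, and A♭9 (A♭ dominant ninth) has C as its 3rd.
From B♯ to C: 0 semitones over a second = diminished.

diminished 2nd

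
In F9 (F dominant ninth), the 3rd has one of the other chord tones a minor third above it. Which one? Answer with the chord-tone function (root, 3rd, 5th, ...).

5th

Spelling the chord: F-A-C-Eb-G.
The 3rd is A. A minor third above A is C.
C is the chord's 5th.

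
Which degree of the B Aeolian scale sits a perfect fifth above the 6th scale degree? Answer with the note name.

The scale is B C# D E F# G A.
The 6th scale degree is G; a perfect fifth above that is D — scale degree 3.

D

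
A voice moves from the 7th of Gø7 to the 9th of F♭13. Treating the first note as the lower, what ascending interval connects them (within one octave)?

The 7th of Gø7 is F; the 9th of F♭13 is G♭.
From F to G♭: 1 semitone over a second = minor.

minor second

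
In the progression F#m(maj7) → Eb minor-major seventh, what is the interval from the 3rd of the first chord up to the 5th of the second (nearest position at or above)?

minor second

The 3rd of F#m(maj7) is A; the 5th of Eb minor-major seventh is Bb.
A up to Bb is 1 semitone, a half step narrower than a major second, so the interval is minor.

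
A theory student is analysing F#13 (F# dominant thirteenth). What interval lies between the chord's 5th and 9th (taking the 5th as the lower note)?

P5

F#13 is spelled F#, A#, C#, E, G#, D#.
That puts C# below G#.
From C# to G# is 7 semitones, exactly the perfect fifth.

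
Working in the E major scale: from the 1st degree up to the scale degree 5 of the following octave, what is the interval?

Spelling the E major scale: E F# G# A B C# D#.
That puts E below B.
Counting 12 letters and 19 half steps from E gives a perfect twelfth.

perfect twelfth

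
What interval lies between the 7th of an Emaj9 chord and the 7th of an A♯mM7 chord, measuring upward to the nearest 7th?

Emaj9 has D♯ as its 7th, and A♯mM7 has G𝄪 as its 7th.
4 letter names make it a fourth; at 6 semitones (a half step wider than perfect) the quality is augmented.

augmented fourth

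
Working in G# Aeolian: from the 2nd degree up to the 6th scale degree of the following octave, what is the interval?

Spelling G# Aeolian: G# A# B C# D# E F#.
So we need the interval from A# up to E.
12 letter names make it a twelfth; at 18 semitones (a half step narrower than perfect) the quality is diminished.

diminished twelfth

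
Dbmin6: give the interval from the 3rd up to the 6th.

augmented 4th

Dbmin6 is spelled Db-Fb-Ab-Bb.
3rd = Fb; 6th = Bb.
4 letter names make it a fourth; at 6 semitones (a half step wider than perfect) the quality is augmented.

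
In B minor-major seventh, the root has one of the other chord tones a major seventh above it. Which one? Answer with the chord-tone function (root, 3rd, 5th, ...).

7th

Bm(maj7) is spelled B, D, F#, A#.
The root is B. A major seventh above B is A#.
A# is the chord's 7th.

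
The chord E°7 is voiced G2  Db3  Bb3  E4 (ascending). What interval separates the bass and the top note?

major thirteenth

The outer voices are G2 and E4.
Counting 13 letters and 21 half steps from G gives a major thirteenth.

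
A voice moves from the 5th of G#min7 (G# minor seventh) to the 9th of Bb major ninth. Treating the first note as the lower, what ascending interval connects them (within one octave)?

d7

G#min7 (G# minor seventh) has D# as its 5th, and Bb major ninth has C as its 9th.
From D# to C: 9 semitones over a seventh = diminished.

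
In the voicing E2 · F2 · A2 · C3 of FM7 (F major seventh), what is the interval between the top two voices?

minor third

Those voices are A2 and C3.
From A to C: 3 semitones over a third = minor.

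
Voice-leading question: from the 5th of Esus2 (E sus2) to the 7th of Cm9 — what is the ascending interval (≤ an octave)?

diminished octave

The 5th of Esus2 (E sus2) is B; the 7th of Cm9 is Bb.
8 letter names make it an octave; at 11 semitones (a half step narrower than perfect) the quality is diminished.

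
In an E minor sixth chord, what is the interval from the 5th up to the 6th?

M2

E minor sixth is spelled E G B C#.
That puts B below C#.
From B to C# is 2 semitones, exactly the major second.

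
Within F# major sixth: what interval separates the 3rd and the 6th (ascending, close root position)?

perfect fourth

The chord tones of F#6 (F# major sixth) are F# A# C# D#.
3rd = A#; 6th = D#.
From A# to D# is 5 semitones, exactly the perfect fourth.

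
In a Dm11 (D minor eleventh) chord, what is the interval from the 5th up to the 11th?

Spelling the chord: D-F-A-C-E-G.
That puts A below G.
From A to G: 10 semitones over a seventh = minor.

m7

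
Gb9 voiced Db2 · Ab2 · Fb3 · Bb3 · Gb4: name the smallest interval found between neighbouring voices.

A4

Adjacent intervals: Db2→Ab2 = perfect fifth; Ab2→Fb3 = minor sixth; Fb3→Bb3 = augmented fourth; Bb3→Gb4 = minor sixth.
The smallest is Fb3 to Bb3, an augmented fourth (6 semitones).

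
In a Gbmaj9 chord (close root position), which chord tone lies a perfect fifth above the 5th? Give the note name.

Spelling the chord: Gb–Bb–Db–F–Ab.
The 5th is Db. A perfect fifth above Db is Ab.
Ab is the chord's 9th.

Ab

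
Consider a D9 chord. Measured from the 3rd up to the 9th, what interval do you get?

D9 (D dominant ninth) is spelled D-F♯-A-C-E.
That puts F♯ below E.
7 letter names make it a seventh; at 10 semitones (a half step narrower than major) the quality is minor.

m7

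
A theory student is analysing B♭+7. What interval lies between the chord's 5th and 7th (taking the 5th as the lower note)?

The chord tones of B♭+7 (B♭ augmented seventh) are B♭-D-F♯-A♭.
So we need the interval from F♯ up to A♭.
From F♯ to A♭: 2 semitones over a third = diminished.

diminished third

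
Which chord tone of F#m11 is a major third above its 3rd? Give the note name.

Spelling the chord: F# A C# E G# B.
The 3rd is A. A major third above A is C#.
C# is the chord's 5th.

C#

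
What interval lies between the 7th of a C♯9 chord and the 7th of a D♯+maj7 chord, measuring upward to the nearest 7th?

augmented second

C♯9 has B as its 7th, and D♯+maj7 has C𝄪 as its 7th.
From B to C𝄪: 3 semitones over a second = augmented.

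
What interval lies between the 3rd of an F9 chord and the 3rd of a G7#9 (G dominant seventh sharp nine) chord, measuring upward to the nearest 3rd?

M2

The 3rd of F9 is A; the 3rd of G7#9 (G dominant seventh sharp nine) is B.
A up to B spans 2 letter names and 2 semitones — a major second.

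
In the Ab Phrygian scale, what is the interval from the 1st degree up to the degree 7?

Spelling the Ab Phrygian scale: Ab Bbb Cb Db Eb Fb Gb.
1st degree = Ab; scale degree 7 = Gb.
7 letter names make it a seventh; at 10 semitones (a half step narrower than major) the quality is minor.

minor seventh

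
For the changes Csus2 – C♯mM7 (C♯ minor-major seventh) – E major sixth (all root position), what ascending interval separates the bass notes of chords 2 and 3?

The roots are C♯ and E.
C♯ up to E is 3 semitones, a half step narrower than a major third, so the interval is minor.

minor 3rd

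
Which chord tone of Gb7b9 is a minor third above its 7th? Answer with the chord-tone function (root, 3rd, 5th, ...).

9th

Gb7b9: Gb-Bb-Db-Fb-Abb.
The 7th is Fb. A minor third above Fb is Abb.
Abb is the chord's 9th.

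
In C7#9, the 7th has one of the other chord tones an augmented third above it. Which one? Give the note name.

Spelling the chord: C–E–G–Bb–D#.
The 7th is Bb. An augmented third above Bb is D#.
D# is the chord's 9th.

D#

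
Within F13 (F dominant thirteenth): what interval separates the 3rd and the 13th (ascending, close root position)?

The chord tones of F13 are F-A-C-Eb-G-D.
That puts A below D.
From A to D is 17 semitones, exactly the perfect eleventh.

perfect eleventh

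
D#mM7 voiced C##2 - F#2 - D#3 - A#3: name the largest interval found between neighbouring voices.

major 6th

Adjacent intervals: C##2→F#2 = diminished fourth; F#2→D#3 = major sixth; D#3→A#3 = perfect fifth.
The largest is F#2 to D#3, a major sixth (9 semitones).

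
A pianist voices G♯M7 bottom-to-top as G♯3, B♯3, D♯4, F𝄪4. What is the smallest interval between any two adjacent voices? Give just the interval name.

Adjacent intervals: G♯3→B♯3 = major third; B♯3→D♯4 = minor third; D♯4→F𝄪4 = major third.
The smallest is B♯3 to D♯4, a minor third (3 semitones).

m3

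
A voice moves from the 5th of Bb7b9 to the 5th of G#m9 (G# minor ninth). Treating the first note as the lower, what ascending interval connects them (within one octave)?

The 5th of Bb7b9 is F; the 5th of G#m9 (G# minor ninth) is D#.
6 letter names make it a sixth; at 10 semitones (a half step wider than major) the quality is augmented.

augmented sixth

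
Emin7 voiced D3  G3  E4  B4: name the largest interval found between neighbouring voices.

Adjacent intervals: D3→G3 = perfect fourth; G3→E4 = major sixth; E4→B4 = perfect fifth.
The largest is G3 to E4, a major sixth (9 semitones).

major 6th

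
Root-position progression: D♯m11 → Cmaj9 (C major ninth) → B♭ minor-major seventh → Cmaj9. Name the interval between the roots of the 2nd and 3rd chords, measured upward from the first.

minor seventh

The roots are C and B♭.
7 letter names make it a seventh; at 10 semitones (a half step narrower than major) the quality is minor.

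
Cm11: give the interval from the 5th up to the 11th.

minor seventh

Spelling the chord: C–Eb–G–Bb–D–F.
That puts G below F.
G up to F is 10 semitones, a half step narrower than a major seventh, so the interval is minor.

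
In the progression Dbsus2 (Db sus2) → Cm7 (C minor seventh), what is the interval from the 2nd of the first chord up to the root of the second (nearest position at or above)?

The 2nd of Dbsus2 (Db sus2) is Eb; the root of Cm7 (C minor seventh) is C.
Eb up to C spans 6 letter names and 9 semitones — a major sixth.

major sixth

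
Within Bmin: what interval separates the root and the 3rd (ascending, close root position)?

minor third

B- is spelled B D F♯.
The root is B and the 3rd is D.
From B to D: 3 semitones over a third = minor.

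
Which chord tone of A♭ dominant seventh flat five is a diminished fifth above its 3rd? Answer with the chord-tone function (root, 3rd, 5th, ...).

7th

The chord tones of A♭7b5 (A♭ dominant seventh flat five) are A♭-C-E𝄫-G♭.
The 3rd is C. A diminished fifth above C is G♭.
G♭ is the chord's 7th.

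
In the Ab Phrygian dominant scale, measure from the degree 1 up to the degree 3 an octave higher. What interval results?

Spelling the Ab Phrygian dominant scale: Ab Bbb C Db Eb Fb Gb.
Degree 1 = Ab; 3rd scale degree (up an octave) = C.
Counting 10 letters and 16 half steps from Ab gives a major tenth.

major 10th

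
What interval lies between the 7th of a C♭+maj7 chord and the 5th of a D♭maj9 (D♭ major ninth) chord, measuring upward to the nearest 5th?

minor seventh

The 7th of C♭+maj7 is B♭; the 5th of D♭maj9 (D♭ major ninth) is A♭.
From B♭ to A♭: 10 semitones over a seventh = minor.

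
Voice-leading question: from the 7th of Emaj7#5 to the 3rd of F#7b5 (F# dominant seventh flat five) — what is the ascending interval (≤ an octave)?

perfect 5th

The 7th of Emaj7#5 is D#; the 3rd of F#7b5 (F# dominant seventh flat five) is A#.
Counting 5 letters and 7 half steps from D# gives a perfect fifth.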